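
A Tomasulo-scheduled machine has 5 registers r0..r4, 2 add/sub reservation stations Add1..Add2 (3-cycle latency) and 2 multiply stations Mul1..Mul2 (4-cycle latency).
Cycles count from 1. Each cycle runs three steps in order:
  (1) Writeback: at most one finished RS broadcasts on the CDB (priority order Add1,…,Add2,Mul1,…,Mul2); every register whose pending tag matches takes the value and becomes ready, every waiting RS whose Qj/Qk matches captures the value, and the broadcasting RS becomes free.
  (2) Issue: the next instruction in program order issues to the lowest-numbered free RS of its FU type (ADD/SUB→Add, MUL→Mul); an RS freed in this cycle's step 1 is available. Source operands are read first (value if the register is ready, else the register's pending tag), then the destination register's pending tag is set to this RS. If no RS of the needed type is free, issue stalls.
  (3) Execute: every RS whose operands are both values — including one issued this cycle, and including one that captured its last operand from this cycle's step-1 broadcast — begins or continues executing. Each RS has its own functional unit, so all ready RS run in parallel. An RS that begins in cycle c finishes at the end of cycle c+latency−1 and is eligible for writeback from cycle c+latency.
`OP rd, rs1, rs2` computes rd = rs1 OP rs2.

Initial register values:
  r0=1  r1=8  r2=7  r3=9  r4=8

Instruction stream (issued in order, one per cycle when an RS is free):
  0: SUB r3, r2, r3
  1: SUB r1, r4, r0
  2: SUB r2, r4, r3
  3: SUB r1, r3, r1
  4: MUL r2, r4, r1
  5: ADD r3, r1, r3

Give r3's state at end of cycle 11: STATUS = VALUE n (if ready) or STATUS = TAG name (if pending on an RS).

STATUS = VALUE -11

c1: issue SUB r3<-Add1 | r0:1,r1:8,r2:7,r3:Add1,r4:8
c2: issue SUB r1<-Add2 | r0:1,r1:Add2,r2:7,r3:Add1,r4:8
c3: stall | r0:1,r1:Add2,r2:7,r3:Add1,r4:8
c4: CDB Add1=-2; issue SUB r2<-Add1 | r0:1,r1:Add2,r2:Add1,r3:-2,r4:8
c5: CDB Add2=7; issue SUB r1<-Add2 | r0:1,r1:Add2,r2:Add1,r3:-2,r4:8
c6: issue MUL r2<-Mul1 | r0:1,r1:Add2,r2:Mul1,r3:-2,r4:8
c7: CDB Add1=10; issue ADD r3<-Add1 | r0:1,r1:Add2,r2:Mul1,r3:Add1,r4:8
c8: CDB Add2=-9 | r0:1,r1:-9,r2:Mul1,r3:Add1,r4:8
c9: - | r0:1,r1:-9,r2:Mul1,r3:Add1,r4:8
c10: - | r0:1,r1:-9,r2:Mul1,r3:Add1,r4:8
c11: CDB Add1=-11 | r0:1,r1:-9,r2:Mul1,r3:-11,r4:8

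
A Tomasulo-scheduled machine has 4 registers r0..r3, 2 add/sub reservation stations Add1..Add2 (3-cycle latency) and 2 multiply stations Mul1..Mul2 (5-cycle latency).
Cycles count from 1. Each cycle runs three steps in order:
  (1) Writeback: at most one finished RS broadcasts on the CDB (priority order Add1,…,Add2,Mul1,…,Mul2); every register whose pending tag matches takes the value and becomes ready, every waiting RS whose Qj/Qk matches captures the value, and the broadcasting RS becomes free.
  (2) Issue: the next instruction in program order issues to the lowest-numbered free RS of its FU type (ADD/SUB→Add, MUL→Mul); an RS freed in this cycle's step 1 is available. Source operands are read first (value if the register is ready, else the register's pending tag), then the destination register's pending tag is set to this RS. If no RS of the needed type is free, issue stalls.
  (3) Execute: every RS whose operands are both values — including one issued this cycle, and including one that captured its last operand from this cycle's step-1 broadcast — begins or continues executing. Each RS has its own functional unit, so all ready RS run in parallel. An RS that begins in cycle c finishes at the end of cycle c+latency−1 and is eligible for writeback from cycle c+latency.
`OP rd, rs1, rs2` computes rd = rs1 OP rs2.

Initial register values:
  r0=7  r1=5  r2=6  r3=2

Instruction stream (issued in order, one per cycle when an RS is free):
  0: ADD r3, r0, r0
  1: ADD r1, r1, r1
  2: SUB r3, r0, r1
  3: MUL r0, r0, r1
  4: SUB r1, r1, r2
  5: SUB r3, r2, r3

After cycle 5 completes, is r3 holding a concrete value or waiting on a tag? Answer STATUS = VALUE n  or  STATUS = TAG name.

c1: issue ADD r3<-Add1 | r0:7,r1:5,r2:6,r3:Add1
c2: issue ADD r1<-Add2 | r0:7,r1:Add2,r2:6,r3:Add1
c3: stall | r0:7,r1:Add2,r2:6,r3:Add1
c4: CDB Add1=14; issue SUB r3<-Add1 | r0:7,r1:Add2,r2:6,r3:Add1
c5: CDB Add2=10; issue MUL r0<-Mul1 | r0:Mul1,r1:10,r2:6,r3:Add1

STATUS = TAG Add1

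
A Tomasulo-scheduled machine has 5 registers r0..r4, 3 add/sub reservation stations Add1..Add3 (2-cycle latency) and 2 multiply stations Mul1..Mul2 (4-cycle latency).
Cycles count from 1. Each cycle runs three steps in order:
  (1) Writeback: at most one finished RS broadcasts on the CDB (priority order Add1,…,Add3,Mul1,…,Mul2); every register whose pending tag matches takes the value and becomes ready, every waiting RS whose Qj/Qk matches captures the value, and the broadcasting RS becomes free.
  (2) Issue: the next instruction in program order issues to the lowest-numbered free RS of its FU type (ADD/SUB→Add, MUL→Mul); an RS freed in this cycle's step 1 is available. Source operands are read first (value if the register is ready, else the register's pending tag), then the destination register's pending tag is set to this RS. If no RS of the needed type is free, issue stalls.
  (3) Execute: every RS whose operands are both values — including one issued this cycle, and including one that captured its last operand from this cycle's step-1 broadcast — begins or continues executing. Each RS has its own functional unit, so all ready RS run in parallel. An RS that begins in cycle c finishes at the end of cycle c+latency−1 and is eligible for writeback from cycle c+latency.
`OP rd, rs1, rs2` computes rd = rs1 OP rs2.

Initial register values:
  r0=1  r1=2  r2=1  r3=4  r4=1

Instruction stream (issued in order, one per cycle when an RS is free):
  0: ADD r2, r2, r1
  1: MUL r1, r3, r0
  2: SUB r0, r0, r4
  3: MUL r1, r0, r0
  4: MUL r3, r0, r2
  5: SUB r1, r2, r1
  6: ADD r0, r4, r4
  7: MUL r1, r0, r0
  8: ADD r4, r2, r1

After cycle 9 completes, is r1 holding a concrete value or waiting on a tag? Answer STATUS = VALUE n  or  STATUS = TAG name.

c1: issue ADD r2<-Add1 | r0:1,r1:2,r2:Add1,r3:4,r4:1
c2: issue MUL r1<-Mul1 | r0:1,r1:Mul1,r2:Add1,r3:4,r4:1
c3: CDB Add1=3; issue SUB r0<-Add1 | r0:Add1,r1:Mul1,r2:3,r3:4,r4:1
c4: issue MUL r1<-Mul2 | r0:Add1,r1:Mul2,r2:3,r3:4,r4:1
c5: CDB Add1=0; stall | r0:0,r1:Mul2,r2:3,r3:4,r4:1
c6: CDB Mul1=4; issue MUL r3<-Mul1 | r0:0,r1:Mul2,r2:3,r3:Mul1,r4:1
c7: issue SUB r1<-Add1 | r0:0,r1:Add1,r2:3,r3:Mul1,r4:1
c8: issue ADD r0<-Add2 | r0:Add2,r1:Add1,r2:3,r3:Mul1,r4:1
c9: CDB Mul2=0; issue MUL r1<-Mul2 | r0:Add2,r1:Mul2,r2:3,r3:Mul1,r4:1

STATUS = TAG Mul2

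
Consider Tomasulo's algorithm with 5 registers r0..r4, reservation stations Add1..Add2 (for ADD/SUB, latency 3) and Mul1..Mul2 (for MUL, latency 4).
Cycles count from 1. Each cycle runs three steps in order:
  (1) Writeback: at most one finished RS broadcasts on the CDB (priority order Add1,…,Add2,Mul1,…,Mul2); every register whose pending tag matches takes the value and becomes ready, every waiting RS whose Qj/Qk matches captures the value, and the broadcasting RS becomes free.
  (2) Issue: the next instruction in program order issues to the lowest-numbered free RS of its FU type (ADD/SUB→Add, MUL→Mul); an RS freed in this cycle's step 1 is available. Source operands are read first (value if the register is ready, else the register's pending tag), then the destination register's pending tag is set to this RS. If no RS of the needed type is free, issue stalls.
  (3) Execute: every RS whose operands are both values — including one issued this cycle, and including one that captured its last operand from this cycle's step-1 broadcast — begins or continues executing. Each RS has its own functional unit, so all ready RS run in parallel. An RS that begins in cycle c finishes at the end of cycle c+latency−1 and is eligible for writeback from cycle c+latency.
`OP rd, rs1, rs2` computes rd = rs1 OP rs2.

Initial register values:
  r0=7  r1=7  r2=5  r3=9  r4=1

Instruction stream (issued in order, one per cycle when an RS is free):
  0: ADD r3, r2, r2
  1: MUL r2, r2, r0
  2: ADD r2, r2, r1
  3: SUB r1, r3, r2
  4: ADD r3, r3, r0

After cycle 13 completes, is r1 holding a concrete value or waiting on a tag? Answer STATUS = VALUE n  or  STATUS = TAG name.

STATUS = VALUE -32

c1: issue ADD r3<-Add1 | r0:7,r1:7,r2:5,r3:Add1,r4:1
c2: issue MUL r2<-Mul1 | r0:7,r1:7,r2:Mul1,r3:Add1,r4:1
c3: issue ADD r2<-Add2 | r0:7,r1:7,r2:Add2,r3:Add1,r4:1
c4: CDB Add1=10; issue SUB r1<-Add1 | r0:7,r1:Add1,r2:Add2,r3:10,r4:1
c5: stall | r0:7,r1:Add1,r2:Add2,r3:10,r4:1
c6: CDB Mul1=35; stall | r0:7,r1:Add1,r2:Add2,r3:10,r4:1
c7: stall | r0:7,r1:Add1,r2:Add2,r3:10,r4:1
c8: stall | r0:7,r1:Add1,r2:Add2,r3:10,r4:1
c9: CDB Add2=42; issue ADD r3<-Add2 | r0:7,r1:Add1,r2:42,r3:Add2,r4:1
c10: - | r0:7,r1:Add1,r2:42,r3:Add2,r4:1
c11: - | r0:7,r1:Add1,r2:42,r3:Add2,r4:1
c12: CDB Add1=-32 | r0:7,r1:-32,r2:42,r3:Add2,r4:1
c13: CDB Add2=17 | r0:7,r1:-32,r2:42,r3:17,r4:1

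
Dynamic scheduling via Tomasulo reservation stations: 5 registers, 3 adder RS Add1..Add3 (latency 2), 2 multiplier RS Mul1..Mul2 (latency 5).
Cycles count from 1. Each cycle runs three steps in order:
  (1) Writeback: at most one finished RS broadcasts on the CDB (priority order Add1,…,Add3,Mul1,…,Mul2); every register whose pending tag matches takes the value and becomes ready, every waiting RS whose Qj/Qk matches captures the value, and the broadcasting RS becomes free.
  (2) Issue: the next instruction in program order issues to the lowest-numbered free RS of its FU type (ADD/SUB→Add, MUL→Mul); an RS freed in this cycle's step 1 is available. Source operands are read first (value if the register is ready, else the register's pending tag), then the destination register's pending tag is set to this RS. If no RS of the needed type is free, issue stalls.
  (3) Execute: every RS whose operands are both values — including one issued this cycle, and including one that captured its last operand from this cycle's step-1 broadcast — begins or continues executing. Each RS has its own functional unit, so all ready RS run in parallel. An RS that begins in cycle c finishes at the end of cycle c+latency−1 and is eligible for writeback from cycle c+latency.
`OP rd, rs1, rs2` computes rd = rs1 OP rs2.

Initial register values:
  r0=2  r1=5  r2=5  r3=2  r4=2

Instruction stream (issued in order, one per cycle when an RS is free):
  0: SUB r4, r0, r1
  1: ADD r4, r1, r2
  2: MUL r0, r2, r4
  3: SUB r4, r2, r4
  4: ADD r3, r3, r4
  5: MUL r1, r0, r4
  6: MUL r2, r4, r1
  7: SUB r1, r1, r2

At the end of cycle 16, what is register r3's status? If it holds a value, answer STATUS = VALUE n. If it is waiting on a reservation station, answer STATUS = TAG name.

cycle 1: issue SUB r4<-Add1 // r0:2,r1:5,r2:5,r3:2,r4:Add1
cycle 2: issue ADD r4<-Add2 // r0:2,r1:5,r2:5,r3:2,r4:Add2
cycle 3: CDB Add1=-3; issue MUL r0<-Mul1 // r0:Mul1,r1:5,r2:5,r3:2,r4:Add2
cycle 4: CDB Add2=10; issue SUB r4<-Add1 // r0:Mul1,r1:5,r2:5,r3:2,r4:Add1
cycle 5: issue ADD r3<-Add2 // r0:Mul1,r1:5,r2:5,r3:Add2,r4:Add1
cycle 6: CDB Add1=-5; issue MUL r1<-Mul2 // r0:Mul1,r1:Mul2,r2:5,r3:Add2,r4:-5
cycle 7: stall // r0:Mul1,r1:Mul2,r2:5,r3:Add2,r4:-5
cycle 8: CDB Add2=-3; stall // r0:Mul1,r1:Mul2,r2:5,r3:-3,r4:-5
cycle 9: CDB Mul1=50; issue MUL r2<-Mul1 // r0:50,r1:Mul2,r2:Mul1,r3:-3,r4:-5
cycle 10: issue SUB r1<-Add1 // r0:50,r1:Add1,r2:Mul1,r3:-3,r4:-5
cycle 11: - // r0:50,r1:Add1,r2:Mul1,r3:-3,r4:-5
cycle 12: - // r0:50,r1:Add1,r2:Mul1,r3:-3,r4:-5
cycle 13: - // r0:50,r1:Add1,r2:Mul1,r3:-3,r4:-5
cycle 14: CDB Mul2=-250 // r0:50,r1:Add1,r2:Mul1,r3:-3,r4:-5
cycle 15: - // r0:50,r1:Add1,r2:Mul1,r3:-3,r4:-5
cycle 16: - // r0:50,r1:Add1,r2:Mul1,r3:-3,r4:-5

STATUS = VALUE -3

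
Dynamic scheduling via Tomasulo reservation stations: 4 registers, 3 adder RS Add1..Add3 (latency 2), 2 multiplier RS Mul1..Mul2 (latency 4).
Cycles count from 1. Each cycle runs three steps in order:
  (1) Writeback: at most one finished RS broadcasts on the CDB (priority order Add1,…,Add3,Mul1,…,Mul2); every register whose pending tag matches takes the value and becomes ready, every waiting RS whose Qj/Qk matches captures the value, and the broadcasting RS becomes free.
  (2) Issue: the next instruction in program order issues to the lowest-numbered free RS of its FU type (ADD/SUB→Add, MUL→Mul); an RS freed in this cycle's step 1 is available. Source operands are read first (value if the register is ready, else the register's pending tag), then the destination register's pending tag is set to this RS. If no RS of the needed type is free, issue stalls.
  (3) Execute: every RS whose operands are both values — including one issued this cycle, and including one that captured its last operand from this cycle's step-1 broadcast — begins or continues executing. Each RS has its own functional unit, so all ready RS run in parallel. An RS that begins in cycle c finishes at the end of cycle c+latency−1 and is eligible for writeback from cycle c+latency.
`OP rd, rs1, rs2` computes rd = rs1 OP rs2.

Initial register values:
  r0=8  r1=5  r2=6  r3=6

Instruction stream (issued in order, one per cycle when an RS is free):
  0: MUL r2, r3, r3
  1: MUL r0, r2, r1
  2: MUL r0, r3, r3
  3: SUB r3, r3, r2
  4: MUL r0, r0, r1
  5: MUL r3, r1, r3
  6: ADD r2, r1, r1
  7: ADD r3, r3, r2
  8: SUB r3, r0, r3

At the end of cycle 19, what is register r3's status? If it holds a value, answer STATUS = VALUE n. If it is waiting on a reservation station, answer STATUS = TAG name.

c1: issue MUL r2<-Mul1 | r0:8,r1:5,r2:Mul1,r3:6
c2: issue MUL r0<-Mul2 | r0:Mul2,r1:5,r2:Mul1,r3:6
c3: stall | r0:Mul2,r1:5,r2:Mul1,r3:6
c4: stall | r0:Mul2,r1:5,r2:Mul1,r3:6
c5: CDB Mul1=36; issue MUL r0<-Mul1 | r0:Mul1,r1:5,r2:36,r3:6
c6: issue SUB r3<-Add1 | r0:Mul1,r1:5,r2:36,r3:Add1
c7: stall | r0:Mul1,r1:5,r2:36,r3:Add1
c8: CDB Add1=-30; stall | r0:Mul1,r1:5,r2:36,r3:-30
c9: CDB Mul1=36; issue MUL r0<-Mul1 | r0:Mul1,r1:5,r2:36,r3:-30
c10: CDB Mul2=180; issue MUL r3<-Mul2 | r0:Mul1,r1:5,r2:36,r3:Mul2
c11: issue ADD r2<-Add1 | r0:Mul1,r1:5,r2:Add1,r3:Mul2
c12: issue ADD r3<-Add2 | r0:Mul1,r1:5,r2:Add1,r3:Add2
c13: CDB Add1=10; issue SUB r3<-Add1 | r0:Mul1,r1:5,r2:10,r3:Add1
c14: CDB Mul1=180 | r0:180,r1:5,r2:10,r3:Add1
c15: CDB Mul2=-150 | r0:180,r1:5,r2:10,r3:Add1
c16: - | r0:180,r1:5,r2:10,r3:Add1
c17: CDB Add2=-140 | r0:180,r1:5,r2:10,r3:Add1
c18: - | r0:180,r1:5,r2:10,r3:Add1
c19: CDB Add1=320 | r0:180,r1:5,r2:10,r3:320

STATUS = VALUE 320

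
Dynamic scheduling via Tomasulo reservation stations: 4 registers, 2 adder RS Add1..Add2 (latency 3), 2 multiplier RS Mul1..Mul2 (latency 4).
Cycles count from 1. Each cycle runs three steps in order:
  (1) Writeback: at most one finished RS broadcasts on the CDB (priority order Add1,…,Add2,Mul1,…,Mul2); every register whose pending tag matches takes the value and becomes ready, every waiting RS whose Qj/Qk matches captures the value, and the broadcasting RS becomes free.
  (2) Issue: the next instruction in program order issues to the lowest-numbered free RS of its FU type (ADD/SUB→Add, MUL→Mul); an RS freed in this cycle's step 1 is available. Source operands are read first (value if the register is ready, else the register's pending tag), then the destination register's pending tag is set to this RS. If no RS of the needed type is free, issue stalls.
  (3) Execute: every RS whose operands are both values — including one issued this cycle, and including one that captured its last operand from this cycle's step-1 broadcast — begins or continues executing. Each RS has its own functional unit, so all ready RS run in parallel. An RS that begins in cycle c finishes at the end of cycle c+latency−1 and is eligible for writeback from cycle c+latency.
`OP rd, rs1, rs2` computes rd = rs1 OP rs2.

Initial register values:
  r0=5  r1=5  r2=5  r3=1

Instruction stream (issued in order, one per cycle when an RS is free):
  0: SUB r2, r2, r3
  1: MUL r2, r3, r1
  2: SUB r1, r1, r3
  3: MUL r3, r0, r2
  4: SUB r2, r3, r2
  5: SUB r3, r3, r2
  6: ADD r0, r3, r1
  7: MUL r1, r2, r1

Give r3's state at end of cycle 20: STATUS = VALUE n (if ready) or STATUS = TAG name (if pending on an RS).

STATUS = VALUE 5

c1: issue SUB r2<-Add1 | r0:5,r1:5,r2:Add1,r3:1
c2: issue MUL r2<-Mul1 | r0:5,r1:5,r2:Mul1,r3:1
c3: issue SUB r1<-Add2 | r0:5,r1:Add2,r2:Mul1,r3:1
c4: CDB Add1=4; issue MUL r3<-Mul2 | r0:5,r1:Add2,r2:Mul1,r3:Mul2
c5: issue SUB r2<-Add1 | r0:5,r1:Add2,r2:Add1,r3:Mul2
c6: CDB Add2=4; issue SUB r3<-Add2 | r0:5,r1:4,r2:Add1,r3:Add2
c7: CDB Mul1=5; stall | r0:5,r1:4,r2:Add1,r3:Add2
c8: stall | r0:5,r1:4,r2:Add1,r3:Add2
c9: stall | r0:5,r1:4,r2:Add1,r3:Add2
c10: stall | r0:5,r1:4,r2:Add1,r3:Add2
c11: CDB Mul2=25; stall | r0:5,r1:4,r2:Add1,r3:Add2
c12: stall | r0:5,r1:4,r2:Add1,r3:Add2
c13: stall | r0:5,r1:4,r2:Add1,r3:Add2
c14: CDB Add1=20; issue ADD r0<-Add1 | r0:Add1,r1:4,r2:20,r3:Add2
c15: issue MUL r1<-Mul1 | r0:Add1,r1:Mul1,r2:20,r3:Add2
c16: - | r0:Add1,r1:Mul1,r2:20,r3:Add2
c17: CDB Add2=5 | r0:Add1,r1:Mul1,r2:20,r3:5
c18: - | r0:Add1,r1:Mul1,r2:20,r3:5
c19: CDB Mul1=80 | r0:Add1,r1:80,r2:20,r3:5
c20: CDB Add1=9 | r0:9,r1:80,r2:20,r3:5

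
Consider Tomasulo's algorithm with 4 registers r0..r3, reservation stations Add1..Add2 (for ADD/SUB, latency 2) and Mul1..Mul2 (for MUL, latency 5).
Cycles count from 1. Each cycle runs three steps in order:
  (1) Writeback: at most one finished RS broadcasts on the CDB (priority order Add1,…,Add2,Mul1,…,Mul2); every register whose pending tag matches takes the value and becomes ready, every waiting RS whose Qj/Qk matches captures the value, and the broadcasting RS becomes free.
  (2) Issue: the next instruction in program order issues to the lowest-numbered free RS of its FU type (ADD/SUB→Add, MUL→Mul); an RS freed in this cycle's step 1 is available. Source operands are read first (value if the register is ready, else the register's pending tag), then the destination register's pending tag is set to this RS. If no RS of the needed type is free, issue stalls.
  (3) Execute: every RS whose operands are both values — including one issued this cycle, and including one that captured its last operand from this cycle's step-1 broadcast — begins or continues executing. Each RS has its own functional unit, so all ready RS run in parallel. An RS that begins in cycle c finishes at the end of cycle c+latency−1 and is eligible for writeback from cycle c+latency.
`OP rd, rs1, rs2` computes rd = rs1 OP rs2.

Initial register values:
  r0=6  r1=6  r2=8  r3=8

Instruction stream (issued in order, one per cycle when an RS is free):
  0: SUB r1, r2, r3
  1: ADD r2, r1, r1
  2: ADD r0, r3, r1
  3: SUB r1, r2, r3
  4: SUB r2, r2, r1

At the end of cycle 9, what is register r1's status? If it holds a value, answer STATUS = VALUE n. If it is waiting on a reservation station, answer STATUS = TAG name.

STATUS = VALUE -8

  c1: issue SUB r1<-Add1  regs: r0:6,r1:Add1,r2:8,r3:8
  c2: issue ADD r2<-Add2  regs: r0:6,r1:Add1,r2:Add2,r3:8
  c3: CDB Add1=0; issue ADD r0<-Add1  regs: r0:Add1,r1:0,r2:Add2,r3:8
  c4: stall  regs: r0:Add1,r1:0,r2:Add2,r3:8
  c5: CDB Add1=8; issue SUB r1<-Add1  regs: r0:8,r1:Add1,r2:Add2,r3:8
  c6: CDB Add2=0; issue SUB r2<-Add2  regs: r0:8,r1:Add1,r2:Add2,r3:8
  c7: -  regs: r0:8,r1:Add1,r2:Add2,r3:8
  c8: CDB Add1=-8  regs: r0:8,r1:-8,r2:Add2,r3:8
  c9: -  regs: r0:8,r1:-8,r2:Add2,r3:8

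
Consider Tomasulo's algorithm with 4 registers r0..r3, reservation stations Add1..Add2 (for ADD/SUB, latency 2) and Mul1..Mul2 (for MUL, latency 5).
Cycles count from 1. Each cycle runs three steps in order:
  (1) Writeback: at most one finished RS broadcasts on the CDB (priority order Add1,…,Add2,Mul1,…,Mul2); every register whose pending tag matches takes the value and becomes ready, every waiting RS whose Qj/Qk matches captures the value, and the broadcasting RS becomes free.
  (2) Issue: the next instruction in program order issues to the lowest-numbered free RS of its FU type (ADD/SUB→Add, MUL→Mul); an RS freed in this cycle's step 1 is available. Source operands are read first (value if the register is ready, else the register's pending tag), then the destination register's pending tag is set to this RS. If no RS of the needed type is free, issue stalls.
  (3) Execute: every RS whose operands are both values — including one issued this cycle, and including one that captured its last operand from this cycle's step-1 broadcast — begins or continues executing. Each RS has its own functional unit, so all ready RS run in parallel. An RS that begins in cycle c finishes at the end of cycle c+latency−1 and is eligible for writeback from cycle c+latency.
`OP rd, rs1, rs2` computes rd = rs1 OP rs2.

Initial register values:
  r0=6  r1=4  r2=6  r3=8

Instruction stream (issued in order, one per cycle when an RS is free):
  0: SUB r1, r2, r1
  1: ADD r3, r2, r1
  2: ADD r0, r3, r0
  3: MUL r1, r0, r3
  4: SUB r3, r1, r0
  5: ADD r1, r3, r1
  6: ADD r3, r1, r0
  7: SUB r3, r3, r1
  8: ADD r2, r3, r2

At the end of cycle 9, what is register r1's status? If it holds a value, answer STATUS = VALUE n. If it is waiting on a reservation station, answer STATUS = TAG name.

STATUS = TAG Add1

  c1: issue SUB r1<-Add1  regs: r0:6,r1:Add1,r2:6,r3:8
  c2: issue ADD r3<-Add2  regs: r0:6,r1:Add1,r2:6,r3:Add2
  c3: CDB Add1=2; issue ADD r0<-Add1  regs: r0:Add1,r1:2,r2:6,r3:Add2
  c4: issue MUL r1<-Mul1  regs: r0:Add1,r1:Mul1,r2:6,r3:Add2
  c5: CDB Add2=8; issue SUB r3<-Add2  regs: r0:Add1,r1:Mul1,r2:6,r3:Add2
  c6: stall  regs: r0:Add1,r1:Mul1,r2:6,r3:Add2
  c7: CDB Add1=14; issue ADD r1<-Add1  regs: r0:14,r1:Add1,r2:6,r3:Add2
  c8: stall  regs: r0:14,r1:Add1,r2:6,r3:Add2
  c9: stall  regs: r0:14,r1:Add1,r2:6,r3:Add2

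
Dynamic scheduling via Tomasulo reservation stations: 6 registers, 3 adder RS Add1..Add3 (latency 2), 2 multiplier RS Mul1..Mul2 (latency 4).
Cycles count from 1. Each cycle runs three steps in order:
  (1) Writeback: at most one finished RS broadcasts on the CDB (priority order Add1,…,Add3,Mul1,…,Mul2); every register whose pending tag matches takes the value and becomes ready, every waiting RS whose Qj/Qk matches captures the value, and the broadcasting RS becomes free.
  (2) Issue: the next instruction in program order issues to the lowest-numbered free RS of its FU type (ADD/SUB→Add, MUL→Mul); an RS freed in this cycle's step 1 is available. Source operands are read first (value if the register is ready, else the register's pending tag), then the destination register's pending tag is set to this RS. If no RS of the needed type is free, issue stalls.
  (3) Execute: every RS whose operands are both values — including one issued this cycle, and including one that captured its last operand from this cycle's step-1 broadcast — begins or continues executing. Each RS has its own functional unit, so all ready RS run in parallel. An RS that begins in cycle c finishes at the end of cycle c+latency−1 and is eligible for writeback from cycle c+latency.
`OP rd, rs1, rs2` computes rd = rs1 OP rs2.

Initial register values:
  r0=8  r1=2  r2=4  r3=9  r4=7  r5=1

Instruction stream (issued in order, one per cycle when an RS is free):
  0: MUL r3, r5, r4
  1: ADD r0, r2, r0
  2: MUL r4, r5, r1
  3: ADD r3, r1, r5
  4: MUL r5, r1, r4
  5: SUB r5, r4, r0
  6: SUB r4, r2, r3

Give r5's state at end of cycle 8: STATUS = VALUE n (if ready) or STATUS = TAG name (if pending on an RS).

STATUS = TAG Add1

cycle 1: issue MUL r3<-Mul1 // r0:8,r1:2,r2:4,r3:Mul1,r4:7,r5:1
cycle 2: issue ADD r0<-Add1 // r0:Add1,r1:2,r2:4,r3:Mul1,r4:7,r5:1
cycle 3: issue MUL r4<-Mul2 // r0:Add1,r1:2,r2:4,r3:Mul1,r4:Mul2,r5:1
cycle 4: CDB Add1=12; issue ADD r3<-Add1 // r0:12,r1:2,r2:4,r3:Add1,r4:Mul2,r5:1
cycle 5: CDB Mul1=7; issue MUL r5<-Mul1 // r0:12,r1:2,r2:4,r3:Add1,r4:Mul2,r5:Mul1
cycle 6: CDB Add1=3; issue SUB r5<-Add1 // r0:12,r1:2,r2:4,r3:3,r4:Mul2,r5:Add1
cycle 7: CDB Mul2=2; issue SUB r4<-Add2 // r0:12,r1:2,r2:4,r3:3,r4:Add2,r5:Add1
cycle 8: - // r0:12,r1:2,r2:4,r3:3,r4:Add2,r5:Add1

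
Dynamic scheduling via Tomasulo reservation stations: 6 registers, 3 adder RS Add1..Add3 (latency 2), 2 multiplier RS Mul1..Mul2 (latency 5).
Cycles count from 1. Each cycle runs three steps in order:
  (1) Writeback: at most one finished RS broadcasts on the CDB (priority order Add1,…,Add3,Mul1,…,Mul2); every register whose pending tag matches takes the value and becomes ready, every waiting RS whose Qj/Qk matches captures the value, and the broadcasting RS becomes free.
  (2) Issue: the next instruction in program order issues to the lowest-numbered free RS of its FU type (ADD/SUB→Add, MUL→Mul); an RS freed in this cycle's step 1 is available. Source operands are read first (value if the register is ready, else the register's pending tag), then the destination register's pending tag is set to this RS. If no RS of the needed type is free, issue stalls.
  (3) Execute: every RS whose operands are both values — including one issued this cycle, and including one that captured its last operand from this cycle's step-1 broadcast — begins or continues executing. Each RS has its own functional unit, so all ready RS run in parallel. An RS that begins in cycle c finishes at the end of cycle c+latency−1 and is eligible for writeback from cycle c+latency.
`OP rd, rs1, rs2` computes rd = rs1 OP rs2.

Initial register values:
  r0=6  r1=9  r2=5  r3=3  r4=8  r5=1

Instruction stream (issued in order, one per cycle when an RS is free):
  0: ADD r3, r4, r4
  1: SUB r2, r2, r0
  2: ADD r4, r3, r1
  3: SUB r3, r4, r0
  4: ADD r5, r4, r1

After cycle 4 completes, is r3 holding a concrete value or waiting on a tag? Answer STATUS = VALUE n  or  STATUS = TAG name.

STATUS = TAG Add2

  c1: issue ADD r3<-Add1  regs: r0:6,r1:9,r2:5,r3:Add1,r4:8,r5:1
  c2: issue SUB r2<-Add2  regs: r0:6,r1:9,r2:Add2,r3:Add1,r4:8,r5:1
  c3: CDB Add1=16; issue ADD r4<-Add1  regs: r0:6,r1:9,r2:Add2,r3:16,r4:Add1,r5:1
  c4: CDB Add2=-1; issue SUB r3<-Add2  regs: r0:6,r1:9,r2:-1,r3:Add2,r4:Add1,r5:1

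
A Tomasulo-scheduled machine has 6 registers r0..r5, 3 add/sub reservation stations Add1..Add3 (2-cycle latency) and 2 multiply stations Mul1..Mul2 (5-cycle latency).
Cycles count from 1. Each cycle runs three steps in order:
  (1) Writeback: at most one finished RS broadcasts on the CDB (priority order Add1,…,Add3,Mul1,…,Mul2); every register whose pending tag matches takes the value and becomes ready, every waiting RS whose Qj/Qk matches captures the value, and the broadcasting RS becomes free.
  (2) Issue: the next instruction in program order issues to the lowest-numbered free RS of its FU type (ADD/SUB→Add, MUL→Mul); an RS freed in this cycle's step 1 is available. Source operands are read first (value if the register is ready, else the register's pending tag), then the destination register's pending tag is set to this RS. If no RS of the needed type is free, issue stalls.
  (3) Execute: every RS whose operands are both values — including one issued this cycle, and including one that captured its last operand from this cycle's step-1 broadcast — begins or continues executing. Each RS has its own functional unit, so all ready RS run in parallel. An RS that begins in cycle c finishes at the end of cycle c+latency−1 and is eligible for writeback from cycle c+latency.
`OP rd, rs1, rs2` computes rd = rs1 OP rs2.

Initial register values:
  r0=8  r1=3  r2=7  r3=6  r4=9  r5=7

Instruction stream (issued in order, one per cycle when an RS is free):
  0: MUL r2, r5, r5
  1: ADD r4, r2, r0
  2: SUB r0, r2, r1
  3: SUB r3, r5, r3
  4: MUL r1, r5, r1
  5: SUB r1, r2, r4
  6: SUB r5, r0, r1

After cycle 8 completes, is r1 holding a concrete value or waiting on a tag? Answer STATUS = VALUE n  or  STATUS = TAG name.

STATUS = TAG Add3

  c1: issue MUL r2<-Mul1  regs: r0:8,r1:3,r2:Mul1,r3:6,r4:9,r5:7
  c2: issue ADD r4<-Add1  regs: r0:8,r1:3,r2:Mul1,r3:6,r4:Add1,r5:7
  c3: issue SUB r0<-Add2  regs: r0:Add2,r1:3,r2:Mul1,r3:6,r4:Add1,r5:7
  c4: issue SUB r3<-Add3  regs: r0:Add2,r1:3,r2:Mul1,r3:Add3,r4:Add1,r5:7
  c5: issue MUL r1<-Mul2  regs: r0:Add2,r1:Mul2,r2:Mul1,r3:Add3,r4:Add1,r5:7
  c6: CDB Add3=1; issue SUB r1<-Add3  regs: r0:Add2,r1:Add3,r2:Mul1,r3:1,r4:Add1,r5:7
  c7: CDB Mul1=49; stall  regs: r0:Add2,r1:Add3,r2:49,r3:1,r4:Add1,r5:7
  c8: stall  regs: r0:Add2,r1:Add3,r2:49,r3:1,r4:Add1,r5:7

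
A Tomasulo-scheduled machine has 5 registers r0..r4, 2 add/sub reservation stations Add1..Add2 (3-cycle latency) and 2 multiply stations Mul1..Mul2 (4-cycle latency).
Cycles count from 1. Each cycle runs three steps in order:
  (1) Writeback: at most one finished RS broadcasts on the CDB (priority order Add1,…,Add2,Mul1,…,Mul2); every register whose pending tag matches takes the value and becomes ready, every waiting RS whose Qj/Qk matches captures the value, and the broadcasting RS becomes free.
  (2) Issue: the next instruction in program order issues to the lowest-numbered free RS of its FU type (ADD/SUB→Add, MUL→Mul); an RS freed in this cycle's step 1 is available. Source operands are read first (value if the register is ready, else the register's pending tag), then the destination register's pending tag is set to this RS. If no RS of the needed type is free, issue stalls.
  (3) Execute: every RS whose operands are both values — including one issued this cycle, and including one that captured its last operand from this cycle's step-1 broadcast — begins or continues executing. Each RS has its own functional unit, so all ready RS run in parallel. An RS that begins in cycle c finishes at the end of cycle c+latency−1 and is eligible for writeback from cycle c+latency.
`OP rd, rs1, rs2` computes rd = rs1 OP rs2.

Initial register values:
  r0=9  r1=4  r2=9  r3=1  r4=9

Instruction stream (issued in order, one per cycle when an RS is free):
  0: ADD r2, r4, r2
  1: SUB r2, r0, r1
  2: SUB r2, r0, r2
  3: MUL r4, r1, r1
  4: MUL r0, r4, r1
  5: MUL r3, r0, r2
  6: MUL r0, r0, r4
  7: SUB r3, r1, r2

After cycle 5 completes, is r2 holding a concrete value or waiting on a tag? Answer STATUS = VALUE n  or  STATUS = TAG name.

STATUS = TAG Add1

  c1: issue ADD r2<-Add1  regs: r0:9,r1:4,r2:Add1,r3:1,r4:9
  c2: issue SUB r2<-Add2  regs: r0:9,r1:4,r2:Add2,r3:1,r4:9
  c3: stall  regs: r0:9,r1:4,r2:Add2,r3:1,r4:9
  c4: CDB Add1=18; issue SUB r2<-Add1  regs: r0:9,r1:4,r2:Add1,r3:1,r4:9
  c5: CDB Add2=5; issue MUL r4<-Mul1  regs: r0:9,r1:4,r2:Add1,r3:1,r4:Mul1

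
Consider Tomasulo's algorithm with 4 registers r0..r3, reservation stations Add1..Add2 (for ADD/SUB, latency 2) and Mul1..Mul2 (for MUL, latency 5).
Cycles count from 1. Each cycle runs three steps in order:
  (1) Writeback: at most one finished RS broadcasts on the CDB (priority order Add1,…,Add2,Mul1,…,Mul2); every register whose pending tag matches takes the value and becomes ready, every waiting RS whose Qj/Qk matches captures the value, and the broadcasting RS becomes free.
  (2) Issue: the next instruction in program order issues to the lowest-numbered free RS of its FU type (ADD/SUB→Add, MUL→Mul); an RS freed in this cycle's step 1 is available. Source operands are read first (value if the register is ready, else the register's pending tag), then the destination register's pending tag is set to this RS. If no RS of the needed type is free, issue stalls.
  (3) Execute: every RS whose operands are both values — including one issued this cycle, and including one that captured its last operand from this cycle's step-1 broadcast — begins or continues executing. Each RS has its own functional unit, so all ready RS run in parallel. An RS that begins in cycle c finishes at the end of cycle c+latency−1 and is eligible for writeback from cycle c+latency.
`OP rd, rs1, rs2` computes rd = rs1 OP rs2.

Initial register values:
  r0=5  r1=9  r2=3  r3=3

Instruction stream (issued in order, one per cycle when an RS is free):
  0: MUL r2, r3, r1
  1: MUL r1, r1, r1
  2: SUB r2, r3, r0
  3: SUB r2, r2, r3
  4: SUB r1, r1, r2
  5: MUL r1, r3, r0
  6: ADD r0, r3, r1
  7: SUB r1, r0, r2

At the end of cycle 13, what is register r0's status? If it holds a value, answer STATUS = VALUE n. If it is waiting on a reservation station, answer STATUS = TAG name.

STATUS = VALUE 18

cycle 1: issue MUL r2<-Mul1 // r0:5,r1:9,r2:Mul1,r3:3
cycle 2: issue MUL r1<-Mul2 // r0:5,r1:Mul2,r2:Mul1,r3:3
cycle 3: issue SUB r2<-Add1 // r0:5,r1:Mul2,r2:Add1,r3:3
cycle 4: issue SUB r2<-Add2 // r0:5,r1:Mul2,r2:Add2,r3:3
cycle 5: CDB Add1=-2; issue SUB r1<-Add1 // r0:5,r1:Add1,r2:Add2,r3:3
cycle 6: CDB Mul1=27; issue MUL r1<-Mul1 // r0:5,r1:Mul1,r2:Add2,r3:3
cycle 7: CDB Add2=-5; issue ADD r0<-Add2 // r0:Add2,r1:Mul1,r2:-5,r3:3
cycle 8: CDB Mul2=81; stall // r0:Add2,r1:Mul1,r2:-5,r3:3
cycle 9: stall // r0:Add2,r1:Mul1,r2:-5,r3:3
cycle 10: CDB Add1=86; issue SUB r1<-Add1 // r0:Add2,r1:Add1,r2:-5,r3:3
cycle 11: CDB Mul1=15 // r0:Add2,r1:Add1,r2:-5,r3:3
cycle 12: - // r0:Add2,r1:Add1,r2:-5,r3:3
cycle 13: CDB Add2=18 // r0:18,r1:Add1,r2:-5,r3:3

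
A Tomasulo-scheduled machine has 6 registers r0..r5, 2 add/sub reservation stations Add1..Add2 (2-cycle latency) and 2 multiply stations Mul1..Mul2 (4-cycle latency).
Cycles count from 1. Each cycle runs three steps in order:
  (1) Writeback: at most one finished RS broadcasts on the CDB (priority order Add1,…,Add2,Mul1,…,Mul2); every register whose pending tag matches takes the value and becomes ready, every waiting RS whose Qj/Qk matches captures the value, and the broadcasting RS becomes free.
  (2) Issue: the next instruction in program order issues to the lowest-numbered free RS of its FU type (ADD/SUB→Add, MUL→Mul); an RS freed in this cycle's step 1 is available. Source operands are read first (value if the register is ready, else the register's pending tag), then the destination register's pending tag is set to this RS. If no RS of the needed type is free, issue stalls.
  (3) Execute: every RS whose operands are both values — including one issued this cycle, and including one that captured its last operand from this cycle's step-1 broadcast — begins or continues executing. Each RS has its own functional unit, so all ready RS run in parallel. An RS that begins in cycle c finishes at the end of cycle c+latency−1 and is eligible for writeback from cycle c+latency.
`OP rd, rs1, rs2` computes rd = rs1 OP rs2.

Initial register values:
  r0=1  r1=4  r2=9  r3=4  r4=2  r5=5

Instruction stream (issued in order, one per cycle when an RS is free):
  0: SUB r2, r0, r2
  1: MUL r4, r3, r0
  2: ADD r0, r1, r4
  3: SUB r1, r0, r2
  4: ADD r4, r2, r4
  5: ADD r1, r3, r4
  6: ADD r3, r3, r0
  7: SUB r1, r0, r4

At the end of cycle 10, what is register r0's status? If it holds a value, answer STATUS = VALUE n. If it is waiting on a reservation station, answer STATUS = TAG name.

  c1: issue SUB r2<-Add1  regs: r0:1,r1:4,r2:Add1,r3:4,r4:2,r5:5
  c2: issue MUL r4<-Mul1  regs: r0:1,r1:4,r2:Add1,r3:4,r4:Mul1,r5:5
  c3: CDB Add1=-8; issue ADD r0<-Add1  regs: r0:Add1,r1:4,r2:-8,r3:4,r4:Mul1,r5:5
  c4: issue SUB r1<-Add2  regs: r0:Add1,r1:Add2,r2:-8,r3:4,r4:Mul1,r5:5
  c5: stall  regs: r0:Add1,r1:Add2,r2:-8,r3:4,r4:Mul1,r5:5
  c6: CDB Mul1=4; stall  regs: r0:Add1,r1:Add2,r2:-8,r3:4,r4:4,r5:5
  c7: stall  regs: r0:Add1,r1:Add2,r2:-8,r3:4,r4:4,r5:5
  c8: CDB Add1=8; issue ADD r4<-Add1  regs: r0:8,r1:Add2,r2:-8,r3:4,r4:Add1,r5:5
  c9: stall  regs: r0:8,r1:Add2,r2:-8,r3:4,r4:Add1,r5:5
  c10: CDB Add1=-4; issue ADD r1<-Add1  regs: r0:8,r1:Add1,r2:-8,r3:4,r4:-4,r5:5

STATUS = VALUE 8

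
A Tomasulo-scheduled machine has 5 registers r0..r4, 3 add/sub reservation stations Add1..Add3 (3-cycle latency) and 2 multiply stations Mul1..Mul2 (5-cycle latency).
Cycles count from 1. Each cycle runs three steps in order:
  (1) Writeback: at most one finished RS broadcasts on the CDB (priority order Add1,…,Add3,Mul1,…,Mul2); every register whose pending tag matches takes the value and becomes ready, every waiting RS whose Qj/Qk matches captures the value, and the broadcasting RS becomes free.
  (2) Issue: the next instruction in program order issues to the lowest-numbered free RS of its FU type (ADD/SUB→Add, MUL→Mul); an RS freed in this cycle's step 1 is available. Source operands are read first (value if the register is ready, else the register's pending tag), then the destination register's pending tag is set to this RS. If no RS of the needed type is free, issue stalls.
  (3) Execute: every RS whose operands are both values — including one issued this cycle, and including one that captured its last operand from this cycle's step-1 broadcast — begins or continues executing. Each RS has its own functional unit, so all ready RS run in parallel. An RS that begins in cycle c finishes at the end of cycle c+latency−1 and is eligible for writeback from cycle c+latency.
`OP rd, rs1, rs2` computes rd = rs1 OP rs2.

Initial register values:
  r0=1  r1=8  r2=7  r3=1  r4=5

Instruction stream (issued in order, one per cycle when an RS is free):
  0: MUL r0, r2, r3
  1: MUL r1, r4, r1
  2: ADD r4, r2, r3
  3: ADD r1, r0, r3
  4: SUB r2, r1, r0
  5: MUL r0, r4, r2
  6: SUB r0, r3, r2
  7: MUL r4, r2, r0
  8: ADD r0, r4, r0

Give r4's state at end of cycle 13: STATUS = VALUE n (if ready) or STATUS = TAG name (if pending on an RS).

c1: issue MUL r0<-Mul1 | r0:Mul1,r1:8,r2:7,r3:1,r4:5
c2: issue MUL r1<-Mul2 | r0:Mul1,r1:Mul2,r2:7,r3:1,r4:5
c3: issue ADD r4<-Add1 | r0:Mul1,r1:Mul2,r2:7,r3:1,r4:Add1
c4: issue ADD r1<-Add2 | r0:Mul1,r1:Add2,r2:7,r3:1,r4:Add1
c5: issue SUB r2<-Add3 | r0:Mul1,r1:Add2,r2:Add3,r3:1,r4:Add1
c6: CDB Add1=8; stall | r0:Mul1,r1:Add2,r2:Add3,r3:1,r4:8
c7: CDB Mul1=7; issue MUL r0<-Mul1 | r0:Mul1,r1:Add2,r2:Add3,r3:1,r4:8
c8: CDB Mul2=40; issue SUB r0<-Add1 | r0:Add1,r1:Add2,r2:Add3,r3:1,r4:8
c9: issue MUL r4<-Mul2 | r0:Add1,r1:Add2,r2:Add3,r3:1,r4:Mul2
c10: CDB Add2=8; issue ADD r0<-Add2 | r0:Add2,r1:8,r2:Add3,r3:1,r4:Mul2
c11: - | r0:Add2,r1:8,r2:Add3,r3:1,r4:Mul2
c12: - | r0:Add2,r1:8,r2:Add3,r3:1,r4:Mul2
c13: CDB Add3=1 | r0:Add2,r1:8,r2:1,r3:1,r4:Mul2

STATUS = TAG Mul2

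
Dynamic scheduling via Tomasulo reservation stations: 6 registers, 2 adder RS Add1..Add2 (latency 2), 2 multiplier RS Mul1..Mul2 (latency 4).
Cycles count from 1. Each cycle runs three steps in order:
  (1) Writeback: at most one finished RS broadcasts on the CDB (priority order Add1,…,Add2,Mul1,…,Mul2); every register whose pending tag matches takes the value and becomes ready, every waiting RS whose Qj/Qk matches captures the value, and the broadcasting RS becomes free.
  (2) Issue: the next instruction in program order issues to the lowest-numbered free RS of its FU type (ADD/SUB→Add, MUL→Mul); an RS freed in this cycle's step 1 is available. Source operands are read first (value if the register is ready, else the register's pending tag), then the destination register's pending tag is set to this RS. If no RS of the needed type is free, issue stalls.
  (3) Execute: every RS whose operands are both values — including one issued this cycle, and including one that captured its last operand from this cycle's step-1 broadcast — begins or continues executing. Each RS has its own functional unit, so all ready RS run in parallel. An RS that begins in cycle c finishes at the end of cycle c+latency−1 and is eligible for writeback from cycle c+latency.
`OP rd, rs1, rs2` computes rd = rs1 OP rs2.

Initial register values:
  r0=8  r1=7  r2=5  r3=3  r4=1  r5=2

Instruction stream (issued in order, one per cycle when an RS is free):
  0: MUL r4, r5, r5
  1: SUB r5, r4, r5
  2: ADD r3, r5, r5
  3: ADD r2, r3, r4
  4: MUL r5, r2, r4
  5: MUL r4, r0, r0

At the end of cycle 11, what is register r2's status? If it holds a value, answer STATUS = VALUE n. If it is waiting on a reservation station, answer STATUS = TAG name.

cycle 1: issue MUL r4<-Mul1 // r0:8,r1:7,r2:5,r3:3,r4:Mul1,r5:2
cycle 2: issue SUB r5<-Add1 // r0:8,r1:7,r2:5,r3:3,r4:Mul1,r5:Add1
cycle 3: issue ADD r3<-Add2 // r0:8,r1:7,r2:5,r3:Add2,r4:Mul1,r5:Add1
cycle 4: stall // r0:8,r1:7,r2:5,r3:Add2,r4:Mul1,r5:Add1
cycle 5: CDB Mul1=4; stall // r0:8,r1:7,r2:5,r3:Add2,r4:4,r5:Add1
cycle 6: stall // r0:8,r1:7,r2:5,r3:Add2,r4:4,r5:Add1
cycle 7: CDB Add1=2; issue ADD r2<-Add1 // r0:8,r1:7,r2:Add1,r3:Add2,r4:4,r5:2
cycle 8: issue MUL r5<-Mul1 // r0:8,r1:7,r2:Add1,r3:Add2,r4:4,r5:Mul1
cycle 9: CDB Add2=4; issue MUL r4<-Mul2 // r0:8,r1:7,r2:Add1,r3:4,r4:Mul2,r5:Mul1
cycle 10: - // r0:8,r1:7,r2:Add1,r3:4,r4:Mul2,r5:Mul1
cycle 11: CDB Add1=8 // r0:8,r1:7,r2:8,r3:4,r4:Mul2,r5:Mul1

STATUS = VALUE 8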